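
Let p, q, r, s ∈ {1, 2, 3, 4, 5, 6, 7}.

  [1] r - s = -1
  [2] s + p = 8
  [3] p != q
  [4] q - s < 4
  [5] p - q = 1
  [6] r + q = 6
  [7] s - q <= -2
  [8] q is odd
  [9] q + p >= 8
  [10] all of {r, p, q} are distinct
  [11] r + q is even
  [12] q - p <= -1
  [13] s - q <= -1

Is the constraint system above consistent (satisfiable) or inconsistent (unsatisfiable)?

Setting (p, q, r, s) = (6, 5, 1, 2) satisfies everything: constraint 1: r - s = -1; constraint 2: s + p = 8, and the others follow.

Satisfiable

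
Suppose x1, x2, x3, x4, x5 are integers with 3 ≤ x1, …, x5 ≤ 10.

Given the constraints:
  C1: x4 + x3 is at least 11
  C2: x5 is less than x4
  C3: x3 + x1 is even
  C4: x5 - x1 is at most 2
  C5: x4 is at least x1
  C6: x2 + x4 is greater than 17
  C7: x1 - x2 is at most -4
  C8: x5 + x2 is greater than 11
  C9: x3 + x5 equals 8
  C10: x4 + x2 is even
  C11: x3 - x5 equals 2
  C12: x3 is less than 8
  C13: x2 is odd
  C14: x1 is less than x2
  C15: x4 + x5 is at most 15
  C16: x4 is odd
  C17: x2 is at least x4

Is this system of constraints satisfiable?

Try x1 = 3, x2 = 9, x3 = 5, x4 = 9, x5 = 3.
Check constraint 1: x4 + x3 = 14; constraint 4: x5 - x1 = 0. The remaining constraints are straightforward to verify.

Satisfiable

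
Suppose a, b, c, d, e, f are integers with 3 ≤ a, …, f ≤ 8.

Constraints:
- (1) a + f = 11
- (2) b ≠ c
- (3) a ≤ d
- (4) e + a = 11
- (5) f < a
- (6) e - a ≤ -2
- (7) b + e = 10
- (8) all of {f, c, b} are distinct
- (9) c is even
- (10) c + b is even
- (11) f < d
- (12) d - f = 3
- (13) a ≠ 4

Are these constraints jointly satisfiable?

Satisfiable

Take a = 7, b = 6, c = 8, d = 7, e = 4, f = 4. Then constraint 1: a + f = 11; constraint 4: e + a = 11; constraint 6: e - a = -3, and every other listed constraint is also met.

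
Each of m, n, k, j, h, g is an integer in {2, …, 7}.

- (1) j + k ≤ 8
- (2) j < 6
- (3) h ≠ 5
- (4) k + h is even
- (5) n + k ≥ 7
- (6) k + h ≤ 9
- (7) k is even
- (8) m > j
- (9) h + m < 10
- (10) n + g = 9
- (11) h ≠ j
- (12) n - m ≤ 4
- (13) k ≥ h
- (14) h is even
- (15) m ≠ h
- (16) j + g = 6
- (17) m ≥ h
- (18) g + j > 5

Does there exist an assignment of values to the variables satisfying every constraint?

One satisfying assignment is m = 5, n = 6, k = 4, j = 3, h = 2, g = 3.
For the less obvious constraints — constraint 1: j + k = 7; constraint 5: n + k = 10 — and the others hold by inspection.

Satisfiable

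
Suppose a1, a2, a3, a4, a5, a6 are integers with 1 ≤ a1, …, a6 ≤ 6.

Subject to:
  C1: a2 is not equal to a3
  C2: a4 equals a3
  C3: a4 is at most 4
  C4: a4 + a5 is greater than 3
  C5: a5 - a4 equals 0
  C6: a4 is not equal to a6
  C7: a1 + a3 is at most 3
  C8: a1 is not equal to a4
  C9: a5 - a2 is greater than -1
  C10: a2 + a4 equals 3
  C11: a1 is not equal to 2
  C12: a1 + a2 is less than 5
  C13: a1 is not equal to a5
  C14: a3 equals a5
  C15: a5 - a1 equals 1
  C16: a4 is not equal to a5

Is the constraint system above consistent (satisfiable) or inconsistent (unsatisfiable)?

Unsatisfiable

From constraints 2 and 14, a4 = a3 = a5, so a4 = a5. But constraint 16 says a4 ≠ a5. Contradiction.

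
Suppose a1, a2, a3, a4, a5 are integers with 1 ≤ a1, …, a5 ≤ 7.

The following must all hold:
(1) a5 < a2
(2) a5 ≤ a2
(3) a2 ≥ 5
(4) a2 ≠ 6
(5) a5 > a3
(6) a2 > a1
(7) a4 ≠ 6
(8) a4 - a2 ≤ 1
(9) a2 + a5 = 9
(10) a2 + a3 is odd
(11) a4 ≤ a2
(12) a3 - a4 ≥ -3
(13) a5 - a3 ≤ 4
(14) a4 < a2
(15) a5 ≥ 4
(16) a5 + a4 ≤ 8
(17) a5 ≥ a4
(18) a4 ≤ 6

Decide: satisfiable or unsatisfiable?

Setting (a1, a2, a3, a4, a5) = (2, 5, 2, 4, 4) satisfies everything: constraint 8: a4 - a2 = -1; constraint 9: a2 + a5 = 9; constraint 12: a3 - a4 = -2, and the others follow.

Satisfiable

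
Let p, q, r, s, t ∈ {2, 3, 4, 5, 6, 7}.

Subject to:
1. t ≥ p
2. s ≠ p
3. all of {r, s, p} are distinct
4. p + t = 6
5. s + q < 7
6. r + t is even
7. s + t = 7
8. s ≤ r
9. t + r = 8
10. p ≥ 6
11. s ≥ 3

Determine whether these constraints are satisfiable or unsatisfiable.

From constraint 11: s ≥ 3. From constraints 1 and 10: t ≥ p ≥ 6. Hence s + t ≥ 9. But constraint 7 requires s + t = 7, and 7 < 9. Contradiction.

Unsatisfiable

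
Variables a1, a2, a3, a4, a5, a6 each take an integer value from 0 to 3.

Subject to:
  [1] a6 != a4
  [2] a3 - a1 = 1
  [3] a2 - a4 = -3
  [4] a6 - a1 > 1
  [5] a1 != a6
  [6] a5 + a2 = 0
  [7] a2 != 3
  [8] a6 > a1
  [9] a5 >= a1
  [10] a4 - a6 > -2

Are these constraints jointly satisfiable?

Satisfiable

Setting (a1, a2, a3, a4, a5, a6) = (0, 0, 1, 3, 0, 2) satisfies everything: constraint 2: a3 - a1 = 1; constraint 3: a2 - a4 = -3; constraint 4: a6 - a1 = 2, and the others follow.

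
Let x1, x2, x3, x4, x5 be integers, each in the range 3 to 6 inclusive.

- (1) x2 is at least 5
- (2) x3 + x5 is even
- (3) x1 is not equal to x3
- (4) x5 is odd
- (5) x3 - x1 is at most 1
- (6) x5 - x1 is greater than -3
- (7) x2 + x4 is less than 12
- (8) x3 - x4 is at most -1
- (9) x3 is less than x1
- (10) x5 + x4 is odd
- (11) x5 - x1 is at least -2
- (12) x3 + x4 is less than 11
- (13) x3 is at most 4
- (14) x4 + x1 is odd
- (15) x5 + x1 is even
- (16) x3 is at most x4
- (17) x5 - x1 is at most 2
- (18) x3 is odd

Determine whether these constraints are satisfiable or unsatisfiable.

The assignment x1 = 5, x2 = 5, x3 = 3, x4 = 6, x5 = 5 works:
  constraint 5 holds since x3 - x1 = -2.
  constraint 6 holds since x5 - x1 = 0.
The rest check out directly.

Satisfiable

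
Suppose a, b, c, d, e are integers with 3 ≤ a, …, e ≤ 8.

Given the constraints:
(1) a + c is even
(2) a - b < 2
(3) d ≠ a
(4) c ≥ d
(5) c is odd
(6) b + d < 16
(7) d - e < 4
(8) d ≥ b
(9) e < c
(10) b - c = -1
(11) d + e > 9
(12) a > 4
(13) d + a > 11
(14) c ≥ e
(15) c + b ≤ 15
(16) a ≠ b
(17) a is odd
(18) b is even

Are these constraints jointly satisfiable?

Take a = 5, b = 6, c = 7, d = 7, e = 4. Then constraint 2: a - b = -1; constraint 6: b + d = 13, and every other listed constraint is also met.

Satisfiable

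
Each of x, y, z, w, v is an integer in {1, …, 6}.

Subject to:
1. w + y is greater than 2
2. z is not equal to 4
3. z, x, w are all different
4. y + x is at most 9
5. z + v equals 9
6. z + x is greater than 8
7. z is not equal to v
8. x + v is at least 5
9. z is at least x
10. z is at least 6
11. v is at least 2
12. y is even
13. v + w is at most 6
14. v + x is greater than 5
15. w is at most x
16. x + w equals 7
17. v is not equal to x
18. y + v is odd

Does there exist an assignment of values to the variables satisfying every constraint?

Satisfiable

Setting (x, y, z, w, v) = (5, 2, 6, 2, 3) satisfies everything: constraint 1: w + y = 4; constraint 4: y + x = 7; constraint 5: z + v = 9, and the others follow.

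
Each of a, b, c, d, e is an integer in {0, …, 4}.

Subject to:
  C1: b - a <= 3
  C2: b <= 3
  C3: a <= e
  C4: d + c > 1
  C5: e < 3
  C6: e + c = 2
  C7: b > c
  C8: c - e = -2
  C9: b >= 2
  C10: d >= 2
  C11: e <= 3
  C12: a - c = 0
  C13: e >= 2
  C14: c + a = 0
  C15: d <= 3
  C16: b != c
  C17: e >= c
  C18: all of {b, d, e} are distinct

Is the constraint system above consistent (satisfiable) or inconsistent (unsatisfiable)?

Constraints 2, 9, 10, 11, 13, and 15 confine each of b, d, e to the 2 values {2, 3}.
Constraint 18 requires all 3 of them to be distinct, but only 2 values are available — impossible by the pigeonhole principle.

Unsatisfiable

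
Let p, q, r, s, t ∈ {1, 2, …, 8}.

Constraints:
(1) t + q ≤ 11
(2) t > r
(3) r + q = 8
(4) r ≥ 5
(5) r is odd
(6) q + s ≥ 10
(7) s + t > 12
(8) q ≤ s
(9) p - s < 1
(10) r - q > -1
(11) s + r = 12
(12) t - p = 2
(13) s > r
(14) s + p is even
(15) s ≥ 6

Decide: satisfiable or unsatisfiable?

Satisfiable

Try p = 5, q = 3, r = 5, s = 7, t = 7.
Check constraint 1: t + q = 10; constraint 3: r + q = 8. The remaining constraints are straightforward to verify.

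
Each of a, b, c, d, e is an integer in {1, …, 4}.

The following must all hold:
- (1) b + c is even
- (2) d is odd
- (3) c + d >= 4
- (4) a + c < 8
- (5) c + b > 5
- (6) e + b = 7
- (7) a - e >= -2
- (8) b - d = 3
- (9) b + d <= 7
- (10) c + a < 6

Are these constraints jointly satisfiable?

One satisfying assignment is a = 1, b = 4, c = 4, d = 1, e = 3.
For the less obvious constraints — constraint 3: c + d = 5; constraint 4: a + c = 5; constraint 5: c + b = 8 — and the others hold by inspection.

Satisfiable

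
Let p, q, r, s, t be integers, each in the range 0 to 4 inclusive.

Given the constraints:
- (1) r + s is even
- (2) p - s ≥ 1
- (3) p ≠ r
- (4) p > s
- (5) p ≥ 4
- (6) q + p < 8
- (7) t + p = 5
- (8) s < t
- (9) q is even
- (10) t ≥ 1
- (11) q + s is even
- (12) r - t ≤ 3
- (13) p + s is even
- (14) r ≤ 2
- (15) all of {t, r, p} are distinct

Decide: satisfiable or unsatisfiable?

Setting (p, q, r, s, t) = (4, 2, 2, 0, 1) satisfies everything: constraint 2: p - s = 4; constraint 6: q + p = 6, and the others follow.

Satisfiable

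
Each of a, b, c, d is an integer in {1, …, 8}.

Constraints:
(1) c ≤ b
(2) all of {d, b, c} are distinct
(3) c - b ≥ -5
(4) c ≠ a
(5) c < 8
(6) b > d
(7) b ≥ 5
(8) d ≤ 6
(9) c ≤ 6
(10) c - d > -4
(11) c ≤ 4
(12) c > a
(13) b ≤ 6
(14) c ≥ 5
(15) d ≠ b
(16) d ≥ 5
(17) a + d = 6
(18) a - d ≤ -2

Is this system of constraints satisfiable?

Constraints 7, 8, 9, 13, 14, and 16 confine each of d, b, c to the 2 values {5, 6}.
Constraint 2 requires all 3 of them to be distinct, but only 2 values are available — impossible by the pigeonhole principle.

Unsatisfiable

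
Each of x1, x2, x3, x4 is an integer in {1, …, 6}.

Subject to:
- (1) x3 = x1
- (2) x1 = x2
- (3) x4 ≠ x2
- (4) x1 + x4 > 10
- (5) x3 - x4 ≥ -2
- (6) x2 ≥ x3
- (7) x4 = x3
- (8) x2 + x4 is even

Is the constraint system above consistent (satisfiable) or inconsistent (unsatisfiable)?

Unsatisfiable

From constraints 1, 2, and 7, x4 = x3 = x1 = x2, so x4 = x2. But constraint 3 says x4 ≠ x2. Contradiction.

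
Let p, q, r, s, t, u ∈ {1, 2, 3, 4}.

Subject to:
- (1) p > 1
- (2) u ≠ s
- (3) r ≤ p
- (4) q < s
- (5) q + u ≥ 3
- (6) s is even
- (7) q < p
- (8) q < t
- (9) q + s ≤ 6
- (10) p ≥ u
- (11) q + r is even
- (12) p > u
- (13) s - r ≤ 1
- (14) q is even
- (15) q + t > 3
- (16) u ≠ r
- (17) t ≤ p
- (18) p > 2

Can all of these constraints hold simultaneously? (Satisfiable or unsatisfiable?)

Satisfiable

Setting (p, q, r, s, t, u) = (4, 2, 4, 4, 4, 2) satisfies everything: constraint 5: q + u = 4; constraint 9: q + s = 6, and the others follow.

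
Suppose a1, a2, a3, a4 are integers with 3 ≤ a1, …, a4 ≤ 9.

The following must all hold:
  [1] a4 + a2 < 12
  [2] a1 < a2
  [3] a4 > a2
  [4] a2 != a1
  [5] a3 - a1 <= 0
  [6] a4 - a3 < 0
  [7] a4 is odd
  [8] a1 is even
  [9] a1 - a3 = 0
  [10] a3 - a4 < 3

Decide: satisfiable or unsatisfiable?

Constraints 2, 3, 5, and 6 give a2 < a4, a4 < a3, a3 ≤ a1, a1 < a2. Chaining: a2 < a4 < a3 ≤ a1 < a2, which forces a2 < a2 — impossible.

Unsatisfiable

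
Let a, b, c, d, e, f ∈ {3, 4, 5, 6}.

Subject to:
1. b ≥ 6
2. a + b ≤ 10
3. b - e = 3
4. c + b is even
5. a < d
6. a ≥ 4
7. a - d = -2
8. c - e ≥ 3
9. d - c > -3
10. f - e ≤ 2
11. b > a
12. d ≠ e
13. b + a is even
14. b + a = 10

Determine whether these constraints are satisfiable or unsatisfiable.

Satisfiable

Try a = 4, b = 6, c = 6, d = 6, e = 3, f = 3.
Check constraint 2: a + b = 10; constraint 3: b - e = 3; constraint 7: a - d = -2. The remaining constraints are straightforward to verify.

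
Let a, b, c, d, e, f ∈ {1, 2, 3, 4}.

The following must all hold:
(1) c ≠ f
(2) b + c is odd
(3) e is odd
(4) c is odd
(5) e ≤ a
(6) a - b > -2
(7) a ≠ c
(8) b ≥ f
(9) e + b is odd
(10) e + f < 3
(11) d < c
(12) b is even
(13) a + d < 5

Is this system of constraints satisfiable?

One satisfying assignment is a = 1, b = 2, c = 3, d = 1, e = 1, f = 1.
For the less obvious constraints — constraint 6: a - b = -1; constraint 10: e + f = 2; constraint 13: a + d = 2 — and the others hold by inspection.

Satisfiable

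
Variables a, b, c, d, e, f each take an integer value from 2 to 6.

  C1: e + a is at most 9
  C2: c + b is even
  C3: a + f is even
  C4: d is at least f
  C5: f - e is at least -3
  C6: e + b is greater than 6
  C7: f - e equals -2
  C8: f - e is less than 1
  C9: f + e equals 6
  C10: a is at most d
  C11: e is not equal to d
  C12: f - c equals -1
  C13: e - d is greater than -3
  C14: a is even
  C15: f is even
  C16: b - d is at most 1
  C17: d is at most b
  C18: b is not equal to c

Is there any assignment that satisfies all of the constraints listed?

Satisfiable

Take a = 2, b = 5, c = 3, d = 5, e = 4, f = 2. Then constraint 1: e + a = 6; constraint 5: f - e = -2; constraint 6: e + b = 9, and every other listed constraint is also met.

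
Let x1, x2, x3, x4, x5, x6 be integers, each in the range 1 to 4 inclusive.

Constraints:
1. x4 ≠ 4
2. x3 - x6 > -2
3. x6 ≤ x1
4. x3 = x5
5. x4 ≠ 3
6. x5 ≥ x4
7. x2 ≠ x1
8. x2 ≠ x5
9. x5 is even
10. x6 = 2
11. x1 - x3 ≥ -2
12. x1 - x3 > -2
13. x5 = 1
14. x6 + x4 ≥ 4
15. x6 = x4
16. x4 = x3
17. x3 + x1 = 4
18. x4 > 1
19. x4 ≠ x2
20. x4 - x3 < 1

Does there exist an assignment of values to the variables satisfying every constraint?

Constraint 10 fixes x6 = 2 and constraint 13 fixes x5 = 1. Constraints 4, 15, and 16 give x6 = x4 = x3 = x5, so x6 = x5. But 2 ≠ 1 — contradiction.

Unsatisfiable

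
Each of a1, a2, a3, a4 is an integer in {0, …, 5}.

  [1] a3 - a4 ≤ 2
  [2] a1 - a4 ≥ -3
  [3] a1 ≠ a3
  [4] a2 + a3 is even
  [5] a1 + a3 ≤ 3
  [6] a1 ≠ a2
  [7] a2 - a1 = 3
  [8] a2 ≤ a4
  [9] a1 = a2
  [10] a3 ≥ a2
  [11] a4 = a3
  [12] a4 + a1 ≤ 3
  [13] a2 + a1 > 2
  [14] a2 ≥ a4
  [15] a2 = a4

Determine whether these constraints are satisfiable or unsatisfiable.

From constraints 9, 11, and 15, a1 = a2 = a4 = a3, so a1 = a3. But constraint 3 says a1 ≠ a3. Contradiction.

Unsatisfiable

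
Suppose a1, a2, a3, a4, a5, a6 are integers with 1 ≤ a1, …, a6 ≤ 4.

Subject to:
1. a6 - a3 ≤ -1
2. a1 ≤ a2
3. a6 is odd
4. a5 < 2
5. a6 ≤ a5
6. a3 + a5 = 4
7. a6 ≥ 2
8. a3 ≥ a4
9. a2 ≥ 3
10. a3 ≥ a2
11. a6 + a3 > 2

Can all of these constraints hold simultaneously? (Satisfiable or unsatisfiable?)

Unsatisfiable

From constraints 9 and 10: a3 ≥ a2 ≥ 3. From constraints 5 and 7: a5 ≥ a6 ≥ 2. Hence a3 + a5 ≥ 5. But constraint 6 requires a3 + a5 = 4, and 4 < 5. Contradiction.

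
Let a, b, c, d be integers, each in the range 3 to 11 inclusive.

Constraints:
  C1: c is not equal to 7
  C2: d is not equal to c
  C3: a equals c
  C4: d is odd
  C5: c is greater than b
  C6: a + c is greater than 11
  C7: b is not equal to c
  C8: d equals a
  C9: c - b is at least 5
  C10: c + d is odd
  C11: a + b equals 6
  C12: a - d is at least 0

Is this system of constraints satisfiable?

From constraints 3 and 8, d = a = c, so d = c. But constraint 2 says d ≠ c. Contradiction.

Unsatisfiable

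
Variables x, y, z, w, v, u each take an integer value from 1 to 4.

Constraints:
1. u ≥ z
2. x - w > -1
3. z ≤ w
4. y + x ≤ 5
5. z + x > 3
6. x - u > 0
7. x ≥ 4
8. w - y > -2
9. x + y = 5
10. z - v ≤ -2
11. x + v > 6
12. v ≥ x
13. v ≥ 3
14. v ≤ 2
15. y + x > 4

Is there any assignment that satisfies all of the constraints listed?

Unsatisfiable

From constraints 7 and 12: v ≥ x and x ≥ 4, so v ≥ 4. From constraint 14: v ≤ 2. But 2 < 4, so no value of v works.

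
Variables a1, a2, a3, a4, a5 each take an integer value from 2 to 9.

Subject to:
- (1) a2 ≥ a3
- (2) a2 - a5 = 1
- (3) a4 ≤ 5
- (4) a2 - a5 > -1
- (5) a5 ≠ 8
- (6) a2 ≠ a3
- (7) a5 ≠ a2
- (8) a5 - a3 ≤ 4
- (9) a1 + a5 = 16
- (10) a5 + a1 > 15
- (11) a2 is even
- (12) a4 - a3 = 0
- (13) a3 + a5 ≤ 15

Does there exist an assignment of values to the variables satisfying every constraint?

Satisfiable

Setting (a1, a2, a3, a4, a5) = (9, 8, 5, 5, 7) satisfies everything: constraint 2: a2 - a5 = 1; constraint 4: a2 - a5 = 1; constraint 8: a5 - a3 = 2, and the others follow.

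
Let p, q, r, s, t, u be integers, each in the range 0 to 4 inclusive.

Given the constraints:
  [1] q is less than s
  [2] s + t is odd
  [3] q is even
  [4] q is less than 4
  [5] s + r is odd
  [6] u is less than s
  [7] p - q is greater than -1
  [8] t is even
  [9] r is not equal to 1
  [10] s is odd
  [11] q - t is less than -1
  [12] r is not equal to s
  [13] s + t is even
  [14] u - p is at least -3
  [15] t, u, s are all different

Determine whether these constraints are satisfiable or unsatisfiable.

Constraint 10 makes s odd and constraint 8 makes t even, so s + t must be odd. Constraint 13 says s + t is even — contradiction.

Unsatisfiable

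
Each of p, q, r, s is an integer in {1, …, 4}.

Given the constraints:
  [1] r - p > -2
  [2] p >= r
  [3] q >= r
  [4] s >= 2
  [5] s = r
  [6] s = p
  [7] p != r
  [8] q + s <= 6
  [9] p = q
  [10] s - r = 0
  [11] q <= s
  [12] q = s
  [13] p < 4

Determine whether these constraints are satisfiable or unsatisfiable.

From constraints 5, 9, and 12, p = q = s = r, so p = r. But constraint 7 says p ≠ r. Contradiction.

Unsatisfiable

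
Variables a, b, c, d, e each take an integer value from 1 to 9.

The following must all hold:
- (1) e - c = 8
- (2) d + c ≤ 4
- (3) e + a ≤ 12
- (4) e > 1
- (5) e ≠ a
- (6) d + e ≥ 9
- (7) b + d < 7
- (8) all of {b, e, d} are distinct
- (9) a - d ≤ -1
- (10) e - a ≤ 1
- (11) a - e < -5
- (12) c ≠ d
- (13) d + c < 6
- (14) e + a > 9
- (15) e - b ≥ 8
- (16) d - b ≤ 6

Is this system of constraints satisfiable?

Unsatisfiable

Constraints 9, 10, 15, and 16 give b − d ≥ -6, d − a ≥ 1, a − e ≥ -1, e − b ≥ 8.
Adding all 4 inequalities: the left sides telescope to 0, and the right sides sum to (-6) + 1 + (-1) + 8 = 2. So 0 ≥ 2, which is false.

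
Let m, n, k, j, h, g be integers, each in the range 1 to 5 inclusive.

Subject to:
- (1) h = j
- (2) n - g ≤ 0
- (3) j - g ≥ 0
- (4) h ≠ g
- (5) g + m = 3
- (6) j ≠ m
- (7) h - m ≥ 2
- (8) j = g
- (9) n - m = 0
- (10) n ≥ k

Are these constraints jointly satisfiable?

From constraints 1 and 8, h = j = g, so h = g. But constraint 4 says h ≠ g. Contradiction.

Unsatisfiable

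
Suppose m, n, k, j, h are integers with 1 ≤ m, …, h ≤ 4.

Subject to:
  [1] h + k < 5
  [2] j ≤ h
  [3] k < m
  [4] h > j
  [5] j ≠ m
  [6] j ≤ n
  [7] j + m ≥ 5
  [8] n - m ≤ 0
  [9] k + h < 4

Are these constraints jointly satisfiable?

The assignment m = 4, n = 1, k = 1, j = 1, h = 2 works:
  constraint 1 holds since h + k = 3.
  constraint 7 holds since j + m = 5.
  constraint 8 holds since n - m = -3.
The rest check out directly.

Satisfiable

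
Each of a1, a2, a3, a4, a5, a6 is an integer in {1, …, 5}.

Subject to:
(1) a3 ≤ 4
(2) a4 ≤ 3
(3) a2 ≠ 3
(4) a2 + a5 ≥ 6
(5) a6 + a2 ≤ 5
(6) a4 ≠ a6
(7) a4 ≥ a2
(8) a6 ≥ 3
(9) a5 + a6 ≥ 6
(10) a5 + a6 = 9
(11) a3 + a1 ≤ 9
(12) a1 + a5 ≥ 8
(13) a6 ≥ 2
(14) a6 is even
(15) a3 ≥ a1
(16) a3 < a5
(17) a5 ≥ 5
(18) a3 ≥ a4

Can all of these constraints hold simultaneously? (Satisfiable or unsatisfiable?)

The assignment a1 = 3, a2 = 1, a3 = 4, a4 = 1, a5 = 5, a6 = 4 works:
  constraint 4 holds since a2 + a5 = 6.
  constraint 5 holds since a6 + a2 = 5.
  constraint 9 holds since a5 + a6 = 9.
The rest check out directly.

Satisfiable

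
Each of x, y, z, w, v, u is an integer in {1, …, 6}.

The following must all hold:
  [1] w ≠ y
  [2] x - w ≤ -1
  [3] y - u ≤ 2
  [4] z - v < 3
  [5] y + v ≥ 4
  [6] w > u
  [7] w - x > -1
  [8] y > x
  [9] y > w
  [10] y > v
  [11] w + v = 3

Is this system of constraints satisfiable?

One satisfying assignment is x = 1, y = 3, z = 1, w = 2, v = 1, u = 1.
For the less obvious constraints — constraint 2: x - w = -1; constraint 3: y - u = 2; constraint 4: z - v = 0 — and the others hold by inspection.

Satisfiable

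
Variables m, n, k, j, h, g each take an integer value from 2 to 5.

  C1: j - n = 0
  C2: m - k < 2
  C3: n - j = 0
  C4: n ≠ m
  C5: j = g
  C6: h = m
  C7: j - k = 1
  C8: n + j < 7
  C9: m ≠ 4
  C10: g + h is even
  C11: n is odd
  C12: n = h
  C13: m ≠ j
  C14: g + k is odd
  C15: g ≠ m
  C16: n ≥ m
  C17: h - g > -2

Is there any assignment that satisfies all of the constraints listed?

Unsatisfiable

From constraints 6 and 12, n = h = m, so n = m. But constraint 4 says n ≠ m. Contradiction.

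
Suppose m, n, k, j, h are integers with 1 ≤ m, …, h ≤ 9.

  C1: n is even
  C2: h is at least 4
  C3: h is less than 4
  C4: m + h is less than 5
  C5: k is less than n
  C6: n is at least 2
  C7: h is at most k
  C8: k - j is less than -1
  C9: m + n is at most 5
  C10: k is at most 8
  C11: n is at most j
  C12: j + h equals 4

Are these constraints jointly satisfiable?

Unsatisfiable

From constraints 6 and 11: j ≥ n ≥ 2. From constraint 2: h ≥ 4. Hence j + h ≥ 6. But constraint 12 requires j + h = 4, and 4 < 6. Contradiction.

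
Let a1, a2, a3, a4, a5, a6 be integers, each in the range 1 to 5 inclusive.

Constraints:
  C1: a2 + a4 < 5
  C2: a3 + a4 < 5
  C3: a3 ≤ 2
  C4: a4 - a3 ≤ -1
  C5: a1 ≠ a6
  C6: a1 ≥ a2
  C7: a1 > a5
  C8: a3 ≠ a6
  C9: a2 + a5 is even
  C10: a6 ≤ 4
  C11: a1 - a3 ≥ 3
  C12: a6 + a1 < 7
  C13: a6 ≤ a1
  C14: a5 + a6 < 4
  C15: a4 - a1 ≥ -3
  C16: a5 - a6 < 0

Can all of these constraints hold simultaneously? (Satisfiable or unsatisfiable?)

Unsatisfiable

Constraints 4, 11, and 15 give a1 − a3 ≥ 3, a3 − a4 ≥ 1, a4 − a1 ≥ -3.
Adding all 3 inequalities: the left sides telescope to 0, and the right sides sum to 3 + 1 + (-3) = 1. So 0 ≥ 1, which is false.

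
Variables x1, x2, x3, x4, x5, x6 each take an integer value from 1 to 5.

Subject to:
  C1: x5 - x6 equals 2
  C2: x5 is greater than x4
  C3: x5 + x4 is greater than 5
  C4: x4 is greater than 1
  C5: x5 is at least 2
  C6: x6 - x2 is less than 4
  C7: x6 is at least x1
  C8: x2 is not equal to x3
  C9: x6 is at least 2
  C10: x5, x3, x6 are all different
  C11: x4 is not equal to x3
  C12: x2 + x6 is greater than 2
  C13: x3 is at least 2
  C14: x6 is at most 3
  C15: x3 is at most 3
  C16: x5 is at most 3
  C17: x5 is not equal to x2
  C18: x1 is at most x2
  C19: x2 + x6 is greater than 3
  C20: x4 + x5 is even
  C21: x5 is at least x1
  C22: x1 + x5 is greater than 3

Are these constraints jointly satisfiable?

Constraints 5, 9, 13, 14, 15, and 16 confine each of x5, x3, x6 to the 2 values {2, 3}.
Constraint 10 requires all 3 of them to be distinct, but only 2 values are available — impossible by the pigeonhole principle.

Unsatisfiable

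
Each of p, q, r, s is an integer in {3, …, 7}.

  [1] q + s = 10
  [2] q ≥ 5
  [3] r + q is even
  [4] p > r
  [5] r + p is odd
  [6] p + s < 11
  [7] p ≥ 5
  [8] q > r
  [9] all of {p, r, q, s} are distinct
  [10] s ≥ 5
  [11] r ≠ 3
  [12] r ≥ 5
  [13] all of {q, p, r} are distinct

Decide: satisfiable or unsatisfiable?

Unsatisfiable

Constraints 2, 7, 10, and 12 confine each of p, r, q, s to the 3 values {5, …, 7} (the domain already gives each ≤ 7).
Constraint 9 requires all 4 of them to be distinct, but only 3 values are available — impossible by the pigeonhole principle.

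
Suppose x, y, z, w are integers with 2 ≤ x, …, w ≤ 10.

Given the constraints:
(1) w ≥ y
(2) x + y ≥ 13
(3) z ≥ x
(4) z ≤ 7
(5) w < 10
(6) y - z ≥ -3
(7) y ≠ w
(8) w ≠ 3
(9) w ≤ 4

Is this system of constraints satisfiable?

Unsatisfiable

From constraints 3 and 4: x ≤ z ≤ 7. From constraints 1 and 9: y ≤ w ≤ 4. Hence x + y ≤ 11. But constraint 2 requires x + y ≥ 13, and 13 > 11. Contradiction.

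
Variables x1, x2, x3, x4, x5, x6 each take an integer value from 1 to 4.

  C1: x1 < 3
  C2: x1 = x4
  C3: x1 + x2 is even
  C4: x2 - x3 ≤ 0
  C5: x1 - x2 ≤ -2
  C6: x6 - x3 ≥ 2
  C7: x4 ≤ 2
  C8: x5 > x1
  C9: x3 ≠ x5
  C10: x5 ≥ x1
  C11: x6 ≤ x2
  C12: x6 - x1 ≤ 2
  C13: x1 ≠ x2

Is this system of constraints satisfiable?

Constraints 4, 5, 6, and 12 give x3 − x2 ≥ 0, x2 − x1 ≥ 2, x1 − x6 ≥ -2, x6 − x3 ≥ 2.
Adding all 4 inequalities: the left sides telescope to 0, and the right sides sum to 0 + 2 + (-2) + 2 = 2. So 0 ≥ 2, which is false.

Unsatisfiable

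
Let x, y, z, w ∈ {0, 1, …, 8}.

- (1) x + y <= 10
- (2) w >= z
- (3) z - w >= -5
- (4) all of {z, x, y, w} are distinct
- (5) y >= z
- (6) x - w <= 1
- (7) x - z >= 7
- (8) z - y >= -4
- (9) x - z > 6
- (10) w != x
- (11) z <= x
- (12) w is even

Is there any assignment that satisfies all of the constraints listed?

Unsatisfiable

Constraints 3, 6, and 7 give x − z ≥ 7, z − w ≥ -5, w − x ≥ -1.
Adding all 3 inequalities: the left sides telescope to 0, and the right sides sum to 7 + (-5) + (-1) = 1. So 0 ≥ 1, which is false.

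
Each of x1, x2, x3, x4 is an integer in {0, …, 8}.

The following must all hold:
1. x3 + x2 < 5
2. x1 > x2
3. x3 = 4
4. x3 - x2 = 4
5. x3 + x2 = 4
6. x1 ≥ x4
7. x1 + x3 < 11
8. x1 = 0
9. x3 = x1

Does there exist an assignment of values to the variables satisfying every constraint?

Unsatisfiable

Constraint 3 fixes x3 = 4 and constraint 8 fixes x1 = 0, but constraint 9 requires x3 = x1. Since 4 ≠ 0, contradiction.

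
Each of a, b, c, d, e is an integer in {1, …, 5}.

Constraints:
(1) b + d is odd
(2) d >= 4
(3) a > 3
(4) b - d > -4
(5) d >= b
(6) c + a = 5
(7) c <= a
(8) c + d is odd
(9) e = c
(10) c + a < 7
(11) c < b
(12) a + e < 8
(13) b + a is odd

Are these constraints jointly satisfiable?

Satisfiable

The assignment a = 4, b = 3, c = 1, d = 4, e = 1 works:
  constraint 4 holds since b - d = -1.
  constraint 6 holds since c + a = 5.
  constraint 10 holds since c + a = 5.
The rest check out directly.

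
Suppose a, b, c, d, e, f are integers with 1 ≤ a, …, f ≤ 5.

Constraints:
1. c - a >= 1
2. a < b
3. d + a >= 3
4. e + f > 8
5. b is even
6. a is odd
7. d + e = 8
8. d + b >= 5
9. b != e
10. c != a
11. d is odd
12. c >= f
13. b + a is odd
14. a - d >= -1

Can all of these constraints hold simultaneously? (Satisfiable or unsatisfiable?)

Satisfiable

Setting (a, b, c, d, e, f) = (3, 4, 4, 3, 5, 4) satisfies everything: constraint 1: c - a = 1; constraint 3: d + a = 6, and the others follow.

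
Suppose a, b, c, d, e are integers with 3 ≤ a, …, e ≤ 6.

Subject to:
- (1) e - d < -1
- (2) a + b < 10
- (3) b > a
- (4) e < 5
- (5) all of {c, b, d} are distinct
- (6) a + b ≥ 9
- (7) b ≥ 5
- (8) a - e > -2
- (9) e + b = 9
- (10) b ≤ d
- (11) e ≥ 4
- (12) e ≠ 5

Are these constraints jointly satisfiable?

Satisfiable

The assignment a = 4, b = 5, c = 4, d = 6, e = 4 works:
  constraint 1 holds since e - d = -2.
  constraint 2 holds since a + b = 9.
The rest check out directly.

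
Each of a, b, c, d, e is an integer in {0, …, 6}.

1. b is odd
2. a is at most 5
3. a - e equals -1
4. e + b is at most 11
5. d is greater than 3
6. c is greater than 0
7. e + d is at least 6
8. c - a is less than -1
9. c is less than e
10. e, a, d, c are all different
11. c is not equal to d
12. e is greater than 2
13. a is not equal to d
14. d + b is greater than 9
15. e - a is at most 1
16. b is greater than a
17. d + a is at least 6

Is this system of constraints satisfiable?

Take a = 3, b = 5, c = 1, d = 5, e = 4. Then constraint 3: a - e = -1; constraint 4: e + b = 9; constraint 7: e + d = 9, and every other listed constraint is also met.

Satisfiable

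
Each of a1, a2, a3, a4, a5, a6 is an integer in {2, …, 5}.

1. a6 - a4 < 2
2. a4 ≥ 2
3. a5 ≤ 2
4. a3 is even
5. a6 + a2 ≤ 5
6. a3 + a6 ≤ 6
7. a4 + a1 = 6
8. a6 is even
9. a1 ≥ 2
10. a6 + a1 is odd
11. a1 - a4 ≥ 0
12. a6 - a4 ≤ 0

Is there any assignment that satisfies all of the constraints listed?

Satisfiable

One satisfying assignment is a1 = 3, a2 = 2, a3 = 2, a4 = 3, a5 = 2, a6 = 2.
For the less obvious constraints — constraint 1: a6 - a4 = -1; constraint 5: a6 + a2 = 4; constraint 6: a3 + a6 = 4 — and the others hold by inspection.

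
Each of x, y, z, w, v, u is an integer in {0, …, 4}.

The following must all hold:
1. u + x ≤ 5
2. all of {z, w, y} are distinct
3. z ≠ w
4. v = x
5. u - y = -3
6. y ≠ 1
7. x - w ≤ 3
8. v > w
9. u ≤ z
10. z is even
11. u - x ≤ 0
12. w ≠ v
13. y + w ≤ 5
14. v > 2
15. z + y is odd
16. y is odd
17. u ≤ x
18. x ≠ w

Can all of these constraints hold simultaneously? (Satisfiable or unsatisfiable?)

The assignment x = 3, y = 3, z = 4, w = 1, v = 3, u = 0 works:
  constraint 1 holds since u + x = 3.
  constraint 5 holds since u - y = -3.
  constraint 7 holds since x - w = 2.
The rest check out directly.

Satisfiable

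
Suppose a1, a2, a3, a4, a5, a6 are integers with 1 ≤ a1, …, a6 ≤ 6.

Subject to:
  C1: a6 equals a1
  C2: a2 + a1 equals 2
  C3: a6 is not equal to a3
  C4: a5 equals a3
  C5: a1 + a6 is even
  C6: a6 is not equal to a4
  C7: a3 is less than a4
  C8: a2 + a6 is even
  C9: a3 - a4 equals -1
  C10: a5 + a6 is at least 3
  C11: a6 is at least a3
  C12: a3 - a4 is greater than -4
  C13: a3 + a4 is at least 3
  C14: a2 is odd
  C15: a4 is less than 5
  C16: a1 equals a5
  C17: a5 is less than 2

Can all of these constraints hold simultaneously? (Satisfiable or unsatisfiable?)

From constraints 1, 4, and 16, a6 = a1 = a5 = a3, so a6 = a3. But constraint 3 says a6 ≠ a3. Contradiction.

Unsatisfiable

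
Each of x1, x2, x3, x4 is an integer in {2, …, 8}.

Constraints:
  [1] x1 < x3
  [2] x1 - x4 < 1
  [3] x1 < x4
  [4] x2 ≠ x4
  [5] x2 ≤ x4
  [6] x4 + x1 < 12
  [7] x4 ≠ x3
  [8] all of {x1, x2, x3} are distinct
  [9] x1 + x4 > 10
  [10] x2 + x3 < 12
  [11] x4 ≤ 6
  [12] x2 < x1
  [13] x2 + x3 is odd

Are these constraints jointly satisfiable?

Setting (x1, x2, x3, x4) = (5, 3, 8, 6) satisfies everything: constraint 2: x1 - x4 = -1; constraint 6: x4 + x1 = 11; constraint 9: x1 + x4 = 11, and the others follow.

Satisfiable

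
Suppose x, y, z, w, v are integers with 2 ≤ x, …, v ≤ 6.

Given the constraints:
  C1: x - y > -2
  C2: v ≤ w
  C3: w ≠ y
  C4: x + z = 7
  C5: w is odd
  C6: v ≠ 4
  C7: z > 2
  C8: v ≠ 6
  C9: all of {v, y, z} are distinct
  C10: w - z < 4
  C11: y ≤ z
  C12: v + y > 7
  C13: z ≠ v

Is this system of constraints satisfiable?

Satisfiable

Setting (x, y, z, w, v) = (3, 3, 4, 5, 5) satisfies everything: constraint 1: x - y = 0; constraint 4: x + z = 7; constraint 10: w - z = 1, and the others follow.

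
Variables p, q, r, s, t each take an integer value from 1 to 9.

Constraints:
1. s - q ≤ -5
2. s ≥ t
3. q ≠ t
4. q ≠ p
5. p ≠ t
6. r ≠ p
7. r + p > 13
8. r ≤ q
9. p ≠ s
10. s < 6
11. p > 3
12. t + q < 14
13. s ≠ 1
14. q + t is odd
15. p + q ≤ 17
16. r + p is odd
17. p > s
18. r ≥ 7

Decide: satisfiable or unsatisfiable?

Take p = 7, q = 9, r = 8, s = 4, t = 4. Then constraint 1: s - q = -5; constraint 7: r + p = 15; constraint 12: t + q = 13, and every other listed constraint is also met.

Satisfiable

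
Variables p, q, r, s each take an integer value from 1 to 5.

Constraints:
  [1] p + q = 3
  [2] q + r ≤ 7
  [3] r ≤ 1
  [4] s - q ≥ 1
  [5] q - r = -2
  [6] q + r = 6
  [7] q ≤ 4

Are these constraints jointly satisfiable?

From constraint 7: q ≤ 4. From constraint 3: r ≤ 1. Hence q + r ≤ 5. But constraint 6 requires q + r = 6, and 6 > 5. Contradiction.

Unsatisfiable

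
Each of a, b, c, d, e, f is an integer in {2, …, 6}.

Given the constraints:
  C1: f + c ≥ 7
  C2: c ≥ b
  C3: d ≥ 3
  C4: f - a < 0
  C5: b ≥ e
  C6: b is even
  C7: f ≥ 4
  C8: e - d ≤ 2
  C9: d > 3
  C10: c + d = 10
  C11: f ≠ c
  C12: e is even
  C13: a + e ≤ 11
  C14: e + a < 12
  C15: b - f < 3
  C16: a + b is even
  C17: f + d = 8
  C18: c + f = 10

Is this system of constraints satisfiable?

Satisfiable

The assignment a = 6, b = 4, c = 6, d = 4, e = 4, f = 4 works:
  constraint 1 holds since f + c = 10.
  constraint 4 holds since f - a = -2.
  constraint 8 holds since e - d = 0.
The rest check out directly.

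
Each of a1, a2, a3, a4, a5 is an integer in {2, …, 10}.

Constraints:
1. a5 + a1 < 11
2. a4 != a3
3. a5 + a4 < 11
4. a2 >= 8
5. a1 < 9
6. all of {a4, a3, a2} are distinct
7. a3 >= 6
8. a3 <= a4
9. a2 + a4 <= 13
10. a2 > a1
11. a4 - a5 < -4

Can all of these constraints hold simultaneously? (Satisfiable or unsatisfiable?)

From constraint 4: a2 ≥ 8. From constraints 7 and 8: a4 ≥ a3 ≥ 6. Hence a2 + a4 ≥ 14. But constraint 9 requires a2 + a4 ≤ 13, and 13 < 14. Contradiction.

Unsatisfiable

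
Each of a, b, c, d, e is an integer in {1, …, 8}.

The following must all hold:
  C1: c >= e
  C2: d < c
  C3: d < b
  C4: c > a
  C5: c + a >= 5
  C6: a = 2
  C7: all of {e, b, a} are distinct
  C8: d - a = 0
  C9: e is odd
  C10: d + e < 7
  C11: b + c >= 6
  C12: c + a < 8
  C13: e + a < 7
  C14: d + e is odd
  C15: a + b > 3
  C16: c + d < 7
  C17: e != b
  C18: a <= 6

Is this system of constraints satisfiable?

One satisfying assignment is a = 2, b = 4, c = 3, d = 2, e = 3.
For the less obvious constraints — constraint 5: c + a = 5; constraint 8: d - a = 0 — and the others hold by inspection.

Satisfiable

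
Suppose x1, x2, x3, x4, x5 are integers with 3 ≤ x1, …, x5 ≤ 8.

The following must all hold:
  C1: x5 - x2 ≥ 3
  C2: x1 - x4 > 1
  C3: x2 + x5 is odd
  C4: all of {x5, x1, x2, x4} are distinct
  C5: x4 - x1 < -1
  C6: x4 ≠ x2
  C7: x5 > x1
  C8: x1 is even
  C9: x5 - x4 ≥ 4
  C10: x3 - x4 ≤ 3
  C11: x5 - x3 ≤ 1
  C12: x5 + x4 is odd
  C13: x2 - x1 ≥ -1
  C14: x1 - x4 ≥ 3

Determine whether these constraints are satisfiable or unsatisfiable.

Constraints 1, 10, 11, 13, and 14 give x5 − x2 ≥ 3, x2 − x1 ≥ -1, x1 − x4 ≥ 3, x4 − x3 ≥ -3, x3 − x5 ≥ -1.
Adding all 5 inequalities: the left sides telescope to 0, and the right sides sum to 3 + (-1) + 3 + (-3) + (-1) = 1. So 0 ≥ 1, which is false.

Unsatisfiable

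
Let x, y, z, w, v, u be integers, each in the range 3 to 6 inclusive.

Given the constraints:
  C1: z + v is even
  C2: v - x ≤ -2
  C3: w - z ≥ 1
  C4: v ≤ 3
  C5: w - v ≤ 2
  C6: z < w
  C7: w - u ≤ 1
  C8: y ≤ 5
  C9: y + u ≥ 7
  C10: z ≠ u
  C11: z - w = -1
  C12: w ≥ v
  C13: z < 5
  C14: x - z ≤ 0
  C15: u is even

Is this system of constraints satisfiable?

Unsatisfiable

Constraints 2, 3, 5, and 14 give x − v ≥ 2, v − w ≥ -2, w − z ≥ 1, z − x ≥ 0.
Adding all 4 inequalities: the left sides telescope to 0, and the right sides sum to 2 + (-2) + 1 + 0 = 1. So 0 ≥ 1, which is false.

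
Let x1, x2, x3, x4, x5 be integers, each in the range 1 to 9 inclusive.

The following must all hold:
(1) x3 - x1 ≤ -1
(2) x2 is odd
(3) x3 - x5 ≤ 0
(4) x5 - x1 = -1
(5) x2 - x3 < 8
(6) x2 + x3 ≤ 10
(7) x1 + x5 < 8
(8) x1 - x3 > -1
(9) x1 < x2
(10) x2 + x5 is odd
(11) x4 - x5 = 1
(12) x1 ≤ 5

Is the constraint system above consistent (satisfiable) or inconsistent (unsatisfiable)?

One satisfying assignment is x1 = 3, x2 = 7, x3 = 1, x4 = 3, x5 = 2.
For the less obvious constraints — constraint 1: x3 - x1 = -2; constraint 3: x3 - x5 = -1; constraint 4: x5 - x1 = -1 — and the others hold by inspection.

Satisfiable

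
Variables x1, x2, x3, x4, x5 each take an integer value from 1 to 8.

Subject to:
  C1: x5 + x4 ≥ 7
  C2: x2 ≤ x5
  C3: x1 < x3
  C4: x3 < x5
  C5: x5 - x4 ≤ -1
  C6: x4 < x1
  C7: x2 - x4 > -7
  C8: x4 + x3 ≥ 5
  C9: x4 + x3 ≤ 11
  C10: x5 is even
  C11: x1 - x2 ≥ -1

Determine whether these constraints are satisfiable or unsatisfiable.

Constraints 3, 4, 5, and 6 give x3 < x5, x5 < x4, x4 < x1, x1 < x3. Chaining: x3 < x5 < x4 < x1 < x3, which forces x3 < x3 — impossible.

Unsatisfiable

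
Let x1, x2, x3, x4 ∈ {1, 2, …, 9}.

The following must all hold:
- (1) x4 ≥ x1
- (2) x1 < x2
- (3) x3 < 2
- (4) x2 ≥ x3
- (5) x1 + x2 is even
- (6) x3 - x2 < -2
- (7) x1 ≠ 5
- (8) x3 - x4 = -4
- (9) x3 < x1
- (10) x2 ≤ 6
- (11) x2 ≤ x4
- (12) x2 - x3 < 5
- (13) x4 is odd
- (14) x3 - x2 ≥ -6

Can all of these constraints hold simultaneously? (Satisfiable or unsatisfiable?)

Satisfiable

The assignment x1 = 3, x2 = 5, x3 = 1, x4 = 5 works:
  constraint 6 holds since x3 - x2 = -4.
  constraint 8 holds since x3 - x4 = -4.
  constraint 12 holds since x2 - x3 = 4.
The rest check out directly.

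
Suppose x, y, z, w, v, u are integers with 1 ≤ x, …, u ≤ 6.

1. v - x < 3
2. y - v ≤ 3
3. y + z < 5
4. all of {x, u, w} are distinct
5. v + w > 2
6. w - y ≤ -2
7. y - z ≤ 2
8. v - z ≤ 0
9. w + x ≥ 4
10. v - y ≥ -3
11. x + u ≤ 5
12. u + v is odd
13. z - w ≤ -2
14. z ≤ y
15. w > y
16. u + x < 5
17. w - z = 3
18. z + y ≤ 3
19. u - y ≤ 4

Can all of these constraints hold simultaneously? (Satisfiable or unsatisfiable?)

Unsatisfiable

Constraints 6, 8, 10, and 13 give w − z ≥ 2, z − v ≥ 0, v − y ≥ -3, y − w ≥ 2.
Adding all 4 inequalities: the left sides telescope to 0, and the right sides sum to 2 + 0 + (-3) + 2 = 1. So 0 ≥ 1, which is false.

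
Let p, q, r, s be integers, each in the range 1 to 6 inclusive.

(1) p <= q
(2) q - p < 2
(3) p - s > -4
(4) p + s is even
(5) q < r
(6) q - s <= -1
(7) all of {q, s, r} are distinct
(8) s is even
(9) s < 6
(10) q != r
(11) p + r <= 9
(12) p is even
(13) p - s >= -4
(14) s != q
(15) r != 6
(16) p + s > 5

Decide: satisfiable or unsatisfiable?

One satisfying assignment is p = 2, q = 2, r = 5, s = 4.
For the less obvious constraints — constraint 2: q - p = 0; constraint 3: p - s = -2; constraint 6: q - s = -2 — and the others hold by inspection.

Satisfiable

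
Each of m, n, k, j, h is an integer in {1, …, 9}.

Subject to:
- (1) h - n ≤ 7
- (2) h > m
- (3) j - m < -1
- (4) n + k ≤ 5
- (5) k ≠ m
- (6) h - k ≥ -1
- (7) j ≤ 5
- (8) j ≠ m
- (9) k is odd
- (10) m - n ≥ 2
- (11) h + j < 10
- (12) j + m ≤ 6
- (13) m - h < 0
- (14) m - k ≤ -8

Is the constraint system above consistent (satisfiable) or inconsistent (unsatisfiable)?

Unsatisfiable

Constraints 1, 6, 10, and 14 give m − n ≥ 2, n − h ≥ -7, h − k ≥ -1, k − m ≥ 8.
Adding all 4 inequalities: the left sides telescope to 0, and the right sides sum to 2 + (-7) + (-1) + 8 = 2. So 0 ≥ 2, which is false.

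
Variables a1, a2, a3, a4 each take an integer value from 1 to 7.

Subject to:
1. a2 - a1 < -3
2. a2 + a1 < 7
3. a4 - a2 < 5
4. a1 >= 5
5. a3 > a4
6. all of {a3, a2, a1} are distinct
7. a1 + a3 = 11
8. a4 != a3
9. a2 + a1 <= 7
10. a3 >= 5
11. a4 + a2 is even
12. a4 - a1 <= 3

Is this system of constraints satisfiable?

The assignment a1 = 5, a2 = 1, a3 = 6, a4 = 5 works:
  constraint 1 holds since a2 - a1 = -4.
  constraint 2 holds since a2 + a1 = 6.
The rest check out directly.

Satisfiable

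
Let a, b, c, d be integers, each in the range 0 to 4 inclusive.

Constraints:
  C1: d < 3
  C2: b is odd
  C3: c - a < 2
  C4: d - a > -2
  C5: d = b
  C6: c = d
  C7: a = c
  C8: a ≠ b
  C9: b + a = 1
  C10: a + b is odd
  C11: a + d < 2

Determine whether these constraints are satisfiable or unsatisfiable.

From constraints 5, 6, and 7, a = c = d = b, so a = b. But constraint 8 says a ≠ b. Contradiction.

Unsatisfiable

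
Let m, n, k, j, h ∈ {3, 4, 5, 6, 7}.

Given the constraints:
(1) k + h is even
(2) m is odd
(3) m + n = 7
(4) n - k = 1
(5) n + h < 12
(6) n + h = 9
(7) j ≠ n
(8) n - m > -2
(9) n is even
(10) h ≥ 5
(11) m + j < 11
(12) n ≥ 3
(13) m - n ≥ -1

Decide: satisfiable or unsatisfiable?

Satisfiable

Try m = 3, n = 4, k = 3, j = 5, h = 5.
Check constraint 3: m + n = 7; constraint 4: n - k = 1; constraint 5: n + h = 9. The remaining constraints are straightforward to verify.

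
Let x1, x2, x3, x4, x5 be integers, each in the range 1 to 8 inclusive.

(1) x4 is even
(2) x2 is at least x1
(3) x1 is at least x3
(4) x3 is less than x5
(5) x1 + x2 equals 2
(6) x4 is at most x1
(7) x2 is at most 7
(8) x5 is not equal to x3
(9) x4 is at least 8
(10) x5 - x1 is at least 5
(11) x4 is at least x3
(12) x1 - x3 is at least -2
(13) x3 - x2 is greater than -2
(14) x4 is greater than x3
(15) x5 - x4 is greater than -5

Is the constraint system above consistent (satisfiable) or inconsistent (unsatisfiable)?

Unsatisfiable

From constraints 6 and 9: x1 ≥ x4 and x4 ≥ 8, so x1 ≥ 8. From constraints 2 and 7: x1 ≤ x2 and x2 ≤ 7, so x1 ≤ 7. But 7 < 8, so no value of x1 works.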